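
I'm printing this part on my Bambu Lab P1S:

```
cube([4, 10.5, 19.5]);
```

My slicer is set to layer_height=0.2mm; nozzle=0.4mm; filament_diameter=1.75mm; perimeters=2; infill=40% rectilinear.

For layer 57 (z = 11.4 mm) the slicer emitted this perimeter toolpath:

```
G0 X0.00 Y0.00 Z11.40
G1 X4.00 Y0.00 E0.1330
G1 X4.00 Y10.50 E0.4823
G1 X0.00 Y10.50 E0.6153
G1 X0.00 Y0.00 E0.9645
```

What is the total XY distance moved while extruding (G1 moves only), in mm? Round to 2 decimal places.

Sum the Euclidean lengths of each G1 segment: total = 29.00 mm.

29.00 mm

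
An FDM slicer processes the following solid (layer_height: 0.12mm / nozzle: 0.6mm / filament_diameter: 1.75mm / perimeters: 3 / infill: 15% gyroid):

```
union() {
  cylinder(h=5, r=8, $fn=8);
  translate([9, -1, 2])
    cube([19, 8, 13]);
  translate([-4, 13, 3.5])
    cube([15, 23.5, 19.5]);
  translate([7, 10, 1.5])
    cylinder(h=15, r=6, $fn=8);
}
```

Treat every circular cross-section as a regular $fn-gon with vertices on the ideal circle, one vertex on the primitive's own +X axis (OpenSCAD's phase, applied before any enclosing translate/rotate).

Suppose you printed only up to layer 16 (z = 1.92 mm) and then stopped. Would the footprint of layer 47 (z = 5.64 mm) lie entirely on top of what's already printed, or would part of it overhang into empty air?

part overhangs

Compare the two slices. At z = 1.92: the r=8 cylinder contributes a regular 8-gon of circumradius 8 (area = (8/2)·8.000²·sin(360°/8) = 181.02 mm²); the cube at (9, -1) does not reach this height (z outside [2, 15]); the cube at (-4, 13) is absent (z outside [3.5, 23]); the cylinder at (7, 10): section is a regular 8-gon, circumradius r=6 (area = (8/2)·6.000²·sin(360°/8) = 101.82 mm²); Combining (union): the regions partially overlap — summed areas 282.84 mm² minus the doubly-counted overlap 3.80 mm² gives 279.05 mm² — area = 279.05 mm². At z = 5.64: the cylinder is absent (z outside [0, 5]); the cube at (9, -1) is present — its section is the full 19×8 rectangle (area 152.00 mm²); the 15×23.5 cube at (-4, 13) contributes its full rectangle (area 352.50 mm²); the r=6 cylinder at (7, 10) contributes a regular 8-gon of circumradius 6 (area = (8/2)·6.000²·sin(360°/8) = 101.82 mm²); Combining (union): the regions partially overlap — summed areas 606.32 mm² minus the doubly-counted overlap 22.15 mm² gives 584.17 mm² — area = 584.17 mm². Checking containment: at z = 5.64 the cross-section extends beyond the z = 1.92 cross-section by about 482.35 mm².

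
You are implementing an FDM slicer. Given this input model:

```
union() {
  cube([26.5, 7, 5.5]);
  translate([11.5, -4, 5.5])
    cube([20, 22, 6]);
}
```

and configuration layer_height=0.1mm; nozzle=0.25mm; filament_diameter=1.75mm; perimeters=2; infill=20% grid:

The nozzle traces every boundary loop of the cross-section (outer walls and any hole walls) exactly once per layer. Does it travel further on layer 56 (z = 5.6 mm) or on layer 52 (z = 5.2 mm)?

Layer 56 (z = 5.6): the cube is not intersected at this z (z outside [0, 5.5]); the cube at (11.5, -4) (footprint 20×22) is included at this height (perimeter 84.00 mm); Taking the union: only the 20×22 cube at (11.5, -4) is present, so the union is just that shape — boundary = 84.00 mm. So its perimeter = 84.00 mm. Layer 52 (z = 5.2): the cube is present — its section is the full 26.5×7 rectangle (perimeter 67.00 mm); the cube at (11.5, -4) is absent (z outside [5.5, 11.5]); Taking the union: only the 26.5×7 cube is present, so the union is just that shape — boundary = 67.00 mm. So its perimeter = 67.00 mm. Layer 56 is larger (84.00 vs 67.00 mm).

layer 56 (z = 5.6 mm)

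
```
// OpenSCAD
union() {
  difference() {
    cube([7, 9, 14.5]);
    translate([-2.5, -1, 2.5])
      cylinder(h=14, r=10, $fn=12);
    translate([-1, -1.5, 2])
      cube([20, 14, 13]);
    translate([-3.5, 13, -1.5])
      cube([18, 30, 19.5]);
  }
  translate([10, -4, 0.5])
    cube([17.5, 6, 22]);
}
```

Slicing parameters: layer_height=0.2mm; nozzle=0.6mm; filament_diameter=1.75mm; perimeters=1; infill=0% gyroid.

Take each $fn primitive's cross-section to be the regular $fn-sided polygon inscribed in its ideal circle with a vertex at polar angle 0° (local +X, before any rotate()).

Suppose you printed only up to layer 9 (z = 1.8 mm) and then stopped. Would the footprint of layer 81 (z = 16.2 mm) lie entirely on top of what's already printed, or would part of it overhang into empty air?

entirely on top

Compare the two slices. At z = 1.8: the cube is present — its section is the full 7×9 rectangle (area 63.00 mm²); the cylinder at (-2.5, -1) is absent (z outside [2.5, 16.5]); the cube at (-1, -1.5) is absent (z outside [2, 15]); the cube at (-3.5, 13) (footprint 18×30) is included at this height (area 540.00 mm²); Subtracting the remaining from the first: starting from the 7×9 cube (63.00 mm²), the 18×30 cube at (-3.5, 13) misses the remaining region (no effect) — area = 63.00 mm²; the cube at (10, -4) (footprint 17.5×6) is included at this height (area 105.00 mm²); Taking the union: the 2 present regions are separate (no shared area or edge), so areas and boundary lengths simply add and each stays a separate island — area = 168.00 mm². At z = 16.2: the cube is not intersected at this z (z outside [0, 14.5]); the cylinder at (-2.5, -1): section is a regular 12-gon, circumradius r=10 (area = (12/2)·10.000²·sin(360°/12) = 300.00 mm²); the cube at (-1, -1.5) is absent (z outside [2, 15]); the cube at (-3.5, 13) is present — its section is the full 18×30 rectangle (area 540.00 mm²); Subtracting the remaining from the first: the first operand is absent here, so nothing remains; the cube at (10, -4) (footprint 17.5×6) is included at this height (area 105.00 mm²); Taking the union: only the 17.5×6 cube at (10, -4) is present, so the union is just that shape — area = 105.00 mm². Checking containment: the cross-section at z = 16.2 is a subset of the cross-section at z = 1.8.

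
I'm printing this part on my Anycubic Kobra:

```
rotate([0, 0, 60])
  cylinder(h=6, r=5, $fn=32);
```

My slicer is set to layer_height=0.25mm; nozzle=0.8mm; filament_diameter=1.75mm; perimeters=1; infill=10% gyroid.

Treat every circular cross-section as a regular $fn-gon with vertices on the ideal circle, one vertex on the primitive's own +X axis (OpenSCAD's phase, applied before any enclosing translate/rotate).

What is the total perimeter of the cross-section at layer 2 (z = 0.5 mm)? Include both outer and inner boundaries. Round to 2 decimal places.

31.37 mm

At z = 0.5 mm: the r=5 cylinder gives a regular 32-gon of circumradius 5 (constant along its height) (perimeter = 2·32·5.000·sin(180°/32) = 31.37 mm); (rotated 60° about Z; rotation is an isometry so areas/perimeters/island counts are preserved). Overall, the cross-section is a single solid region. Total boundary length (outer) = 31.37 mm.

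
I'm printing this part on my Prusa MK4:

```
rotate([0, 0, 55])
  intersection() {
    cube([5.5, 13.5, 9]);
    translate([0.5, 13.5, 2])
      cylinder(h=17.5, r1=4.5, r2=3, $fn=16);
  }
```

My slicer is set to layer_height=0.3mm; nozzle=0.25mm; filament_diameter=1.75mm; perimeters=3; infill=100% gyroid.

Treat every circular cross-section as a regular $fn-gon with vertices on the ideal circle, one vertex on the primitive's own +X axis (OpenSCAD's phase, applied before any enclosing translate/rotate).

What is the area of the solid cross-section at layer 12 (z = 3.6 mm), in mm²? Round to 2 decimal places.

16.72 mm²

At z = 3.6 mm: the cube (footprint 5.5×13.5) is included at this height (area 74.25 mm²); the cone at (0.5, 13.5): at t=0.091 of its height the radius interpolates to r₁+(r₂−r₁)t = 4.363, giving a regular 16-gon of that circumradius (area = (16/2)·4.363²·sin(360°/16) = 58.27 mm²); After intersecting: the cone at (0.5, 13.5) partially overlaps the 5.5×13.5 cube; clipping to the common part keeps 16.72 mm² — area = 16.72 mm²; (whole slice rotated 55° about Z — lengths, areas and connectivity unchanged). Overall, the cross-section is a single solid region. Net area = 16.72 mm².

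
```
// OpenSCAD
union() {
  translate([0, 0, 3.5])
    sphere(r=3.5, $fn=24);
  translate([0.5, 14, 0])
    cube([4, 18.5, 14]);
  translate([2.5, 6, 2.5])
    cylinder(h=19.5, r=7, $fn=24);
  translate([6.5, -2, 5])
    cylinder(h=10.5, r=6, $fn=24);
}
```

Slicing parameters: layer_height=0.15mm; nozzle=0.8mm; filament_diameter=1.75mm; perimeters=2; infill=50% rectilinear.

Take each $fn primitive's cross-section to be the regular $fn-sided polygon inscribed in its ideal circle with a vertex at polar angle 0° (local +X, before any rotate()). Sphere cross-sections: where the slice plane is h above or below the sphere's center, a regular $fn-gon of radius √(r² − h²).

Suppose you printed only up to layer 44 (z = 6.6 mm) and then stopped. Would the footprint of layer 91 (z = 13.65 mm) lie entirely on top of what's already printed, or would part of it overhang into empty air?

entirely on top

Compare the two slices. At z = 6.6: the sphere: section is a regular 24-gon, circumradius = √(r²−h²) = √(3.5²−3.1²) = 1.625 (area = (24/2)·1.625²·sin(360°/24) = 8.20 mm²); the 4×18.5 cube at (0.5, 14) contributes its full rectangle (area 74.00 mm²); the cylinder at (2.5, 6): section is a regular 24-gon, circumradius r=7 (area = (24/2)·7.000²·sin(360°/24) = 152.19 mm²); the r=6 cylinder at (6.5, -2) gives a regular 24-gon of circumradius 6 (constant along its height) (area = (24/2)·6.000²·sin(360°/24) = 111.81 mm²); Merging all regions: the regions partially overlap — summed areas 346.19 mm² minus the doubly-counted overlap 31.25 mm² gives 314.94 mm² — area = 314.94 mm². At z = 13.65: the sphere does not reach this height (|z−center|=10.150 > r=3.5); the cube at (0.5, 14) (footprint 4×18.5) is included at this height (area 74.00 mm²); the r=7 cylinder at (2.5, 6) contributes a regular 24-gon of circumradius 7 (area = (24/2)·7.000²·sin(360°/24) = 152.19 mm²); the r=6 cylinder at (6.5, -2) contributes a regular 24-gon of circumradius 6 (area = (24/2)·6.000²·sin(360°/24) = 111.81 mm²); Taking the union: the regions partially overlap — summed areas 338.00 mm² minus the doubly-counted overlap 25.53 mm² gives 312.46 mm² — area = 312.46 mm². Checking containment: the cross-section at z = 13.65 is a subset of the cross-section at z = 6.6.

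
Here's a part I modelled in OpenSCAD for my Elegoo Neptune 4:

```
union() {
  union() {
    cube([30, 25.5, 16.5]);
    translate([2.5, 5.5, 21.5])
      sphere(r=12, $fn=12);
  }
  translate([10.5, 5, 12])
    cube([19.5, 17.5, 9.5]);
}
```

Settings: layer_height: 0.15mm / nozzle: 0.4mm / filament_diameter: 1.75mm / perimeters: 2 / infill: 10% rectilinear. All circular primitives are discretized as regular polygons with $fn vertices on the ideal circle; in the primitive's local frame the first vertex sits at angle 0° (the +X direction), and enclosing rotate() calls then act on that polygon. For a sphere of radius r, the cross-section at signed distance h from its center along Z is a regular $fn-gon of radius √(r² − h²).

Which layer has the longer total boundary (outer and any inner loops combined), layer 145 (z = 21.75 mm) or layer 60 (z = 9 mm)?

layer 60 (z = 9 mm)

Layer 145 (z = 21.75): the cube is absent (z outside [0, 16.5]); the r=12 sphere at (2.5, 5.5) slices to a regular 12-gon of circumradius 11.997 (√(r²−h²) with h=0.25 from center) (perimeter = 2·12·11.997·sin(180°/12) = 74.52 mm); Taking the union: only the r=12 sphere at (2.5, 5.5) is present, so the union is just that shape — boundary = 74.52 mm; the cube at (10.5, 5) is absent (z outside [12, 21.5]); Taking the union: only the result so far is present, so the union is just that shape — boundary = 74.52 mm. So its perimeter = 74.52 mm. Layer 60 (z = 9): the cube is present — its section is the full 30×25.5 rectangle (perimeter 111.00 mm); the sphere at (2.5, 5.5) is absent (|z−center|=12.500 > r=12); Taking the union: only the 30×25.5 cube is present, so the union is just that shape — boundary = 111.00 mm; the cube at (10.5, 5) does not reach this height (z outside [12, 21.5]); Taking the union: only the result so far is present, so the union is just that shape — boundary = 111.00 mm. So its perimeter = 111.00 mm. Layer 60 is larger (111.00 vs 74.52 mm).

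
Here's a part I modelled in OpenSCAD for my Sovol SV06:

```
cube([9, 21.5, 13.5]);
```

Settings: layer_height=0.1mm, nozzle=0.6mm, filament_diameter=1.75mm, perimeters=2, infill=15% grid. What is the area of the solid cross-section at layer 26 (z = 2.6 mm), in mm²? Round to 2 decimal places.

At z = 2.6 mm: the cube (footprint 9×21.5) is included at this height (area 193.50 mm²). Overall, the cross-section is a single solid region. Net area = 193.50 mm².

193.50 mm²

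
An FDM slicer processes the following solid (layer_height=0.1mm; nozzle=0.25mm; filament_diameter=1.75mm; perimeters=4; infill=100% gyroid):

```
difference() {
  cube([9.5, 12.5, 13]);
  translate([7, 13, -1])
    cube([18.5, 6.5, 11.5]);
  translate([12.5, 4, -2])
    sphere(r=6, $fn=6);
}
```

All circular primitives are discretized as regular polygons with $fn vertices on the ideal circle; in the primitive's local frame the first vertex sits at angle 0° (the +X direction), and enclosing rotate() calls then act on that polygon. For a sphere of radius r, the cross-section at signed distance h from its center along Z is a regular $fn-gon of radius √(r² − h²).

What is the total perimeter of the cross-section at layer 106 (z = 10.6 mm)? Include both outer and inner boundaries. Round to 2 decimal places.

At z = 10.6 mm: the cube is present — its section is the full 9.5×12.5 rectangle (perimeter 44.00 mm); the cube at (7, 13) is not intersected at this z (z outside [-1, 10.5]); the sphere at (12.5, 4) is not intersected at this z (|z−center|=12.600 > r=6); Subtracting the remaining from the first: none of the subtracted shapes is present at this height, so the 9.5×12.5 cube is unchanged — boundary = 44.00 mm. Overall, the cross-section is a single solid region. Total boundary length (outer) = 44.00 mm.

44.00 mm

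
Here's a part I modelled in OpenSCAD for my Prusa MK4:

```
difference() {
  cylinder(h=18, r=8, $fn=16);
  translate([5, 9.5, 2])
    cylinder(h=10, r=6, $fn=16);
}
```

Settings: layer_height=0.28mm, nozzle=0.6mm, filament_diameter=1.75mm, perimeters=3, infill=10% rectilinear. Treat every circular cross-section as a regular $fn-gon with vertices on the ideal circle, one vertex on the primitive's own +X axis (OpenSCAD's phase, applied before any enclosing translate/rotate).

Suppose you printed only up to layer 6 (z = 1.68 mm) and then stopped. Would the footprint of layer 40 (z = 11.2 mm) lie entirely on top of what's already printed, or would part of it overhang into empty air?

Compare the two slices. At z = 1.68: the r=8 cylinder gives a regular 16-gon of circumradius 8 (constant along its height) (area = (16/2)·8.000²·sin(360°/16) = 195.93 mm²); the cylinder at (5, 9.5) is absent (z outside [2, 12]); After the difference (first − rest): none of the subtracted shapes is present at this height, so the r=8 cylinder is unchanged — area = 195.93 mm². At z = 11.2: the r=8 cylinder contributes a regular 16-gon of circumradius 8 (area = (16/2)·8.000²·sin(360°/16) = 195.93 mm²); the cylinder at (5, 9.5): section is a regular 16-gon, circumradius r=6 (area = (16/2)·6.000²·sin(360°/16) = 110.21 mm²); Taking the first minus the rest: starting from the r=8 cylinder (195.93 mm²), the r=6 cylinder at (5, 9.5) partially overlaps it — only the 18.09 mm² overlap (of its 110.21 mm²) is removed, clipping the outline — area = 177.84 mm². Checking containment: the cross-section at z = 11.2 is a subset of the cross-section at z = 1.68.

entirely on top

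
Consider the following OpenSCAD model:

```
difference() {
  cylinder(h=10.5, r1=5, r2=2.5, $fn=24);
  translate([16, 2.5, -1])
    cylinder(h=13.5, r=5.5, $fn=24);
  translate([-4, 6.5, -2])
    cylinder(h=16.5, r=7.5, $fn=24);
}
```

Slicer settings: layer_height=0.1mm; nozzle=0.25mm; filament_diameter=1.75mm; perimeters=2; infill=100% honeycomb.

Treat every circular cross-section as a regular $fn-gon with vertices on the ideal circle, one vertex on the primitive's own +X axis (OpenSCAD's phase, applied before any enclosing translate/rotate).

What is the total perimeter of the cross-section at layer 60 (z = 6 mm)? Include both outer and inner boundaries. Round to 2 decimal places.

20.33 mm

At z = 6 mm: the cone: at t=0.571 of its height the radius interpolates to r₁+(r₂−r₁)t = 3.571, giving a regular 24-gon of that circumradius (perimeter = 2·24·3.571·sin(180°/24) = 22.38 mm); the r=5.5 cylinder at (16, 2.5) gives a regular 24-gon of circumradius 5.5 (constant along its height) (perimeter = 2·24·5.500·sin(180°/24) = 34.46 mm); the r=7.5 cylinder at (-4, 6.5) gives a regular 24-gon of circumradius 7.5 (constant along its height) (perimeter = 2·24·7.500·sin(180°/24) = 46.99 mm); After the difference (first − rest): starting from the cone, the r=5.5 cylinder at (16, 2.5) misses the remaining region (no effect); the r=7.5 cylinder at (-4, 6.5) partially overlaps it — only the 16.58 mm² overlap (of its 174.70 mm²) is removed, clipping the outline — boundary = 20.33 mm. Overall, the cross-section is a single solid region. Total boundary length (outer) = 20.33 mm.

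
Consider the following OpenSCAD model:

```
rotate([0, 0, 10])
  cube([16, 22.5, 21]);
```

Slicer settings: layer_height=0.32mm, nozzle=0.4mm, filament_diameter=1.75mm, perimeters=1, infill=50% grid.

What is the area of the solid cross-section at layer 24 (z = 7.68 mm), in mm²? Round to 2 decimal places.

360.00 mm²

At z = 7.68 mm: the cube (footprint 16×22.5) is included at this height (area 360.00 mm²); (rotated 10° about Z; rotation is an isometry so areas/perimeters/island counts are preserved). Overall, the cross-section is a single solid region. Net area = 360.00 mm².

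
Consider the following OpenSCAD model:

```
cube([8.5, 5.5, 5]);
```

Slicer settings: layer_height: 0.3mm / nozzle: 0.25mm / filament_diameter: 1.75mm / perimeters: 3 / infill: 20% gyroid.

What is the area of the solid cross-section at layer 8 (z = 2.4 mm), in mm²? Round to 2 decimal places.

At z = 2.4 mm: the cube is present — its section is the full 8.5×5.5 rectangle (area 46.75 mm²). Overall, the cross-section is a single solid region. Net area = 46.75 mm².

46.75 mm²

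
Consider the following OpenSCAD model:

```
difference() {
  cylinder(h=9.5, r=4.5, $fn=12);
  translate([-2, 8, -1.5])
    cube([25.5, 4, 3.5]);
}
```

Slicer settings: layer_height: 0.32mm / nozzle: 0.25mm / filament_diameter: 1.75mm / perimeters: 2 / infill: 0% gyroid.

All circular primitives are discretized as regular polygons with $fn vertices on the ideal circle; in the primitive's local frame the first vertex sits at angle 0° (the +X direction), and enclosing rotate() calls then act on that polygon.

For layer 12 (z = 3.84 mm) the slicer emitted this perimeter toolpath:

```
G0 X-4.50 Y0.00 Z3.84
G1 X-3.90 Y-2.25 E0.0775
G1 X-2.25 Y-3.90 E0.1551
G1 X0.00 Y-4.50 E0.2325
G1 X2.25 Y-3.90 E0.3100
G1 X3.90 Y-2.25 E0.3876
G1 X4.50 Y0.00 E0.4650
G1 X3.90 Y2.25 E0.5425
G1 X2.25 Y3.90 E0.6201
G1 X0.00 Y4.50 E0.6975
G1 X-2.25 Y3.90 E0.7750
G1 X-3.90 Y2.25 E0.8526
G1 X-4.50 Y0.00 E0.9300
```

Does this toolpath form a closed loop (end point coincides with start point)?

Start point (G0): (-4.50, 0.00). End point (last G1): the path returns to the start — closed.

yes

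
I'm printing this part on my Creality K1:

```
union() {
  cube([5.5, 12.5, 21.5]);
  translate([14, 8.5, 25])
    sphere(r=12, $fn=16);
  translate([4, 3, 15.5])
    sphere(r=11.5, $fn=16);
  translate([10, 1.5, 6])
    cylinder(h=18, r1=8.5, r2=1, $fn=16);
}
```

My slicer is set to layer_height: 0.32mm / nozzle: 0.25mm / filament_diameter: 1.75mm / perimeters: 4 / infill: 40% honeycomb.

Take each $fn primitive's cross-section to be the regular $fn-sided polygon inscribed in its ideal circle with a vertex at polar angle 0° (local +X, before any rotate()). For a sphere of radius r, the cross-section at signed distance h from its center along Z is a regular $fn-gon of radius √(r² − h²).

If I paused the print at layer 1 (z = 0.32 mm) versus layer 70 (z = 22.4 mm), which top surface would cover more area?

Layer 1 (z = 0.32): the cube (footprint 5.5×12.5) is included at this height (area 68.75 mm²); the sphere at (14, 8.5) is not intersected at this z (|z−center|=24.680 > r=12); the sphere at (4, 3) is not intersected at this z (|z−center|=15.180 > r=11.5); the cone at (10, 1.5) does not reach this height (z outside [6, 24]); Combining (union): only the 5.5×12.5 cube is present, so the union is just that shape — area = 68.75 mm². So its area = 68.75 mm². Layer 70 (z = 22.4): the cube does not reach this height (z outside [0, 21.5]); the sphere at (14, 8.5): section is a regular 16-gon, circumradius = √(r²−h²) = √(12²−2.6²) = 11.715 (area = (16/2)·11.715²·sin(360°/16) = 420.16 mm²); the sphere at (4, 3): section is a regular 16-gon, circumradius = √(r²−h²) = √(11.5²−6.9²) = 9.200 (area = (16/2)·9.200²·sin(360°/16) = 259.12 mm²); the cone at (10, 1.5): at t=0.911 of its height the radius interpolates to r₁+(r₂−r₁)t = 1.667, giving a regular 16-gon of that circumradius (area = (16/2)·1.667²·sin(360°/16) = 8.50 mm²); Merging all regions: the regions partially overlap — summed areas 687.78 mm² minus the doubly-counted overlap 118.65 mm² gives 569.13 mm² — area = 569.13 mm². So its area = 569.13 mm². Layer 70 is larger (569.13 vs 68.75 mm²).

layer 70 (z = 22.4 mm)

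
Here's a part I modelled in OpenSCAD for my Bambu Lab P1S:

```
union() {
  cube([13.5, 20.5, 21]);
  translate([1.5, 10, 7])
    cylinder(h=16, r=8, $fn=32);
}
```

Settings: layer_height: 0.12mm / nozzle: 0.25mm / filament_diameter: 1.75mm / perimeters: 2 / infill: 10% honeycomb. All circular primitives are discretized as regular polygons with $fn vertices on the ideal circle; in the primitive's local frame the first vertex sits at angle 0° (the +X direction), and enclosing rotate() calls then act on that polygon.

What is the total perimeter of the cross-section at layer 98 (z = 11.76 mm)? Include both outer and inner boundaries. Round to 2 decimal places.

74.37 mm

At z = 11.76 mm: the cube is present — its section is the full 13.5×20.5 rectangle (perimeter 68.00 mm); the cylinder at (1.5, 10): section is a regular 32-gon, circumradius r=8 (perimeter = 2·32·8.000·sin(180°/32) = 50.18 mm); Combining (union): the regions partially overlap (shared area 123.66 mm²), so the edge portions inside another operand are dropped and the merged outline is re-measured after clipping — boundary = 74.37 mm. Overall, the cross-section is a single solid region. Total boundary length (outer) = 74.37 mm.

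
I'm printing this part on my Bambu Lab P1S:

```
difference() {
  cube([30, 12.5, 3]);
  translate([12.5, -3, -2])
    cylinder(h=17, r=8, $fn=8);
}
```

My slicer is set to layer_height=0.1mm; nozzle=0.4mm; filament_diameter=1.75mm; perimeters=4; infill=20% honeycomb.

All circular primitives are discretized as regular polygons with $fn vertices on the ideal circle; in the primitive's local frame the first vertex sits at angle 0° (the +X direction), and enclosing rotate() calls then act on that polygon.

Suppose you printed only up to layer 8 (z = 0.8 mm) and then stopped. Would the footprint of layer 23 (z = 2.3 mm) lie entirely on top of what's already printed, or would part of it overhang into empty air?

Compare the two slices. At z = 0.8: the cube (footprint 30×12.5) is included at this height (area 375.00 mm²); the r=8 cylinder at (12.5, -3) gives a regular 8-gon of circumradius 8 (constant along its height) (area = (8/2)·8.000²·sin(360°/8) = 181.02 mm²); Taking the first minus the rest: starting from the 30×12.5 cube (375.00 mm²), the r=8 cylinder at (12.5, -3) partially overlaps it — only the 46.24 mm² overlap (of its 181.02 mm²) is removed, clipping the outline — area = 328.76 mm². At z = 2.3: the cube is present — its section is the full 30×12.5 rectangle (area 375.00 mm²); the cylinder at (12.5, -3): section is a regular 8-gon, circumradius r=8 (area = (8/2)·8.000²·sin(360°/8) = 181.02 mm²); Taking the first minus the rest: starting from the 30×12.5 cube (375.00 mm²), the r=8 cylinder at (12.5, -3) partially overlaps it — only the 46.24 mm² overlap (of its 181.02 mm²) is removed, clipping the outline — area = 328.76 mm². Checking containment: the cross-section at z = 2.3 is a subset of the cross-section at z = 0.8.

entirely on top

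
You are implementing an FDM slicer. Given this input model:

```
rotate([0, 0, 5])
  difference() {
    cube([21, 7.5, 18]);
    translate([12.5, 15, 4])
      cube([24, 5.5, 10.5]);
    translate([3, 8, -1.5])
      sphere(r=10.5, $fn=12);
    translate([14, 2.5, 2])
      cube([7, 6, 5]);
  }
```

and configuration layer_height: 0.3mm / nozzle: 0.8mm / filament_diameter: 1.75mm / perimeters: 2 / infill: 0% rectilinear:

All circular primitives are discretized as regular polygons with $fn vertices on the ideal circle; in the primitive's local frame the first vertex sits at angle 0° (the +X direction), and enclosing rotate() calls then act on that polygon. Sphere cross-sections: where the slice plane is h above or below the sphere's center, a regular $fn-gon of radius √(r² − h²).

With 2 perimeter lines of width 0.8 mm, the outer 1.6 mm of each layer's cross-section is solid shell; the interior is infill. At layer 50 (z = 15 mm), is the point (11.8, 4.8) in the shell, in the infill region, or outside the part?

At z = 15 mm: the 21×7.5 cube contributes its full rectangle; the cube at (12.5, 15) is not intersected at this z (z outside [4, 14.5]); the sphere at (3, 8) is absent (|z−center|=16.500 > r=10.5); the cube at (14, 2.5) is not intersected at this z (z outside [2, 7]); After the difference (first − rest): none of the subtracted shapes is present at this height, so the 21×7.5 cube is unchanged — 1 connected region; (whole slice rotated 5° about Z — lengths, areas and connectivity unchanged). Overall, the cross-section is a single solid region. Undo the 5° rotation: the query point maps to (12.173, 3.753) in the un-rotated model frame. The nearest boundary edge runs (21.00, 7.50)→(0.00, 7.50); distance from the point to it = 3.75 mm. The point is inside the cross-section and 3.75 mm from the nearest boundary — more than the 1.6 mm shell width (2 × 0.8), so it's in the infill interior.

infill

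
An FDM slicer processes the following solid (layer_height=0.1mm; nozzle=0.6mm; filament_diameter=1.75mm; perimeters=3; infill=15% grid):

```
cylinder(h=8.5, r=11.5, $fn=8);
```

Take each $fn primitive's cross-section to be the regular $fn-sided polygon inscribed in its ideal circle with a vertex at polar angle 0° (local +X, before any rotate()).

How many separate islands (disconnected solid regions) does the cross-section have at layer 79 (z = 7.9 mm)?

At z = 7.9 mm: the cylinder: section is a regular 8-gon, circumradius r=11.5. Overall, the cross-section is a single solid region. Island count = 1.

1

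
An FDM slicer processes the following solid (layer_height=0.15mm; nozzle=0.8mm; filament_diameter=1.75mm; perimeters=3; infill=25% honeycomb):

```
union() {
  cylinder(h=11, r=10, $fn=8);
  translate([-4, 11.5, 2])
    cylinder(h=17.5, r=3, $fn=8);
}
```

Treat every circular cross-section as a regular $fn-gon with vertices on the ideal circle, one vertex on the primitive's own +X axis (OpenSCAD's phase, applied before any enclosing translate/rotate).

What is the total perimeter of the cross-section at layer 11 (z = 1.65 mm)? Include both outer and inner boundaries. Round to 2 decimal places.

61.23 mm

At z = 1.65 mm: the r=10 cylinder gives a regular 8-gon of circumradius 10 (constant along its height) (perimeter = 2·8·10.000·sin(180°/8) = 61.23 mm); the cylinder at (-4, 11.5) does not reach this height (z outside [2, 19.5]); Taking the union: only the r=10 cylinder is present, so the union is just that shape — boundary = 61.23 mm. Overall, the cross-section is a single solid region. Total boundary length (outer) = 61.23 mm.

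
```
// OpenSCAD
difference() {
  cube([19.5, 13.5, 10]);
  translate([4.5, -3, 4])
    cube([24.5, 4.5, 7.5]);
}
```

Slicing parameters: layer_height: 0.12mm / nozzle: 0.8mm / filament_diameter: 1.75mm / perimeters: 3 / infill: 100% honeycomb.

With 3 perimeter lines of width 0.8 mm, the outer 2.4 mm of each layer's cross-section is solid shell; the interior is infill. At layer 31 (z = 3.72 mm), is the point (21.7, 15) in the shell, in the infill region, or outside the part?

At z = 3.72 mm: the cube (footprint 19.5×13.5) is included at this height; the cube at (4.5, -3) does not reach this height (z outside [4, 11.5]); After the difference (first − rest): none of the subtracted shapes is present at this height, so the 19.5×13.5 cube is unchanged — 1 connected region. Overall, the cross-section is a single solid region. The nearest boundary edge runs (19.50, 0.00)→(19.50, 13.50); distance from the point to it = 2.66 mm. The point is not inside any of the regions above, so it lies outside the cross-section (2.66 mm from the nearest boundary).

outside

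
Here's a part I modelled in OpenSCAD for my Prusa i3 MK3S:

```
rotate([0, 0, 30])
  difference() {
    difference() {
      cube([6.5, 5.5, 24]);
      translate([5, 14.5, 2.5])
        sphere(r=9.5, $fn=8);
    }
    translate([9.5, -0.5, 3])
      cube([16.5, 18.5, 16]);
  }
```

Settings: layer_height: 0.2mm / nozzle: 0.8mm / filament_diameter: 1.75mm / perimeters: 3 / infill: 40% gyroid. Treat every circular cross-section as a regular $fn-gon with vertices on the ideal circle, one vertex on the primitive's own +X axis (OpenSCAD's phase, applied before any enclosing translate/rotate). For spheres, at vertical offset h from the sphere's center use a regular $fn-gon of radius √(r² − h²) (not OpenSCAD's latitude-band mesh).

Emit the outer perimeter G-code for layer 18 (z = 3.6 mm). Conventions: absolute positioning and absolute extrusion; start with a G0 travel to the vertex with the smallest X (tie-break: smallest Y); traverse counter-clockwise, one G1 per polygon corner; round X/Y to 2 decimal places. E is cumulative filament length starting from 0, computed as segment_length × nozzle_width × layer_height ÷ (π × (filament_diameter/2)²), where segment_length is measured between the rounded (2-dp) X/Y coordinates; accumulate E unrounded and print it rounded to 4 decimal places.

G0 X-2.75 Y4.76 Z3.60
G1 X0.00 Y0.00 E0.3657
G1 X5.63 Y3.25 E0.7981
G1 X2.88 Y8.01 E1.1638
G1 X2.49 Y7.79 E1.1936
G1 X1.80 Y6.89 E1.2690
G1 X0.67 Y6.74 E1.3448
G1 X-2.75 Y4.76 E1.6077

At z = 3.6 mm: the cube (footprint 6.5×5.5) is included at this height; the r=9.5 sphere at (5, 14.5) contributes a regular 8-gon of circumradius √(9.5²−1.1²) = 9.436; Taking the first minus the rest: starting from the 6.5×5.5 cube, the r=9.5 sphere at (5, 14.5) partially overlaps it — only the 0.46 mm² overlap (of its 251.84 mm²) is removed, clipping the outline — 1 connected region; the cube at (9.5, -0.5) (footprint 16.5×18.5) is included at this height; Subtracting the remaining from the first: starting from the result so far, the 16.5×18.5 cube at (9.5, -0.5) misses the remaining region (no effect) — 1 connected region; (rotated 30° about Z; rotation is an isometry so areas/perimeters/island counts are preserved). The outline is a single polygon with 7 vertices. Extrusion per mm of travel: 0.8 × 0.2 / (π × 0.875²) = 0.066520. Accumulating E over each segment gives final E = 1.6077.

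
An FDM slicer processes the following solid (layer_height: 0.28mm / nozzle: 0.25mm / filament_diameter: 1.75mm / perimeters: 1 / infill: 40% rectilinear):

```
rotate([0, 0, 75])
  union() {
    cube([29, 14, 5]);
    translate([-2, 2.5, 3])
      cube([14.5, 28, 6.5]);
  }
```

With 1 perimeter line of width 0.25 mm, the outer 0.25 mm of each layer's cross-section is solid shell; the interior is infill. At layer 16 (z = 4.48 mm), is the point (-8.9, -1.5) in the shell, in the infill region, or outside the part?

At z = 4.48 mm: the 29×14 cube contributes its full rectangle; the cube at (-2, 2.5) (footprint 14.5×28) is included at this height; Taking the union: the regions partially overlap (shared area 143.75 mm²), so overlapping operands fuse into one piece — 1 connected region; (rotated 75° about Z; rotation is an isometry so areas/perimeters/island counts are preserved). Overall, the cross-section is a single solid region. Undo the 75° rotation: the query point maps to (-3.752, 8.209) in the un-rotated model frame. The nearest boundary edge runs (-2.00, 2.50)→(-2.00, 30.50); distance from the point to it = 1.75 mm. The point is not inside any of the regions above, so it lies outside the cross-section (1.75 mm from the nearest boundary).

outside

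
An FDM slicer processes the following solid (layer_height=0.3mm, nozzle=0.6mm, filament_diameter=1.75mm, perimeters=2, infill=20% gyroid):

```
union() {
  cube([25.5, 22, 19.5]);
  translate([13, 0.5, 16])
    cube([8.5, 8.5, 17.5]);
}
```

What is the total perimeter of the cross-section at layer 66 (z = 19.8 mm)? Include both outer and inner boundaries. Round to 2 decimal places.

34.00 mm

At z = 19.8 mm: the cube is not intersected at this z (z outside [0, 19.5]); the 8.5×8.5 cube at (13, 0.5) contributes its full rectangle (perimeter 34.00 mm); Merging all regions: only the 8.5×8.5 cube at (13, 0.5) is present, so the union is just that shape — boundary = 34.00 mm. Overall, the cross-section is a single solid region. Total boundary length (outer) = 34.00 mm.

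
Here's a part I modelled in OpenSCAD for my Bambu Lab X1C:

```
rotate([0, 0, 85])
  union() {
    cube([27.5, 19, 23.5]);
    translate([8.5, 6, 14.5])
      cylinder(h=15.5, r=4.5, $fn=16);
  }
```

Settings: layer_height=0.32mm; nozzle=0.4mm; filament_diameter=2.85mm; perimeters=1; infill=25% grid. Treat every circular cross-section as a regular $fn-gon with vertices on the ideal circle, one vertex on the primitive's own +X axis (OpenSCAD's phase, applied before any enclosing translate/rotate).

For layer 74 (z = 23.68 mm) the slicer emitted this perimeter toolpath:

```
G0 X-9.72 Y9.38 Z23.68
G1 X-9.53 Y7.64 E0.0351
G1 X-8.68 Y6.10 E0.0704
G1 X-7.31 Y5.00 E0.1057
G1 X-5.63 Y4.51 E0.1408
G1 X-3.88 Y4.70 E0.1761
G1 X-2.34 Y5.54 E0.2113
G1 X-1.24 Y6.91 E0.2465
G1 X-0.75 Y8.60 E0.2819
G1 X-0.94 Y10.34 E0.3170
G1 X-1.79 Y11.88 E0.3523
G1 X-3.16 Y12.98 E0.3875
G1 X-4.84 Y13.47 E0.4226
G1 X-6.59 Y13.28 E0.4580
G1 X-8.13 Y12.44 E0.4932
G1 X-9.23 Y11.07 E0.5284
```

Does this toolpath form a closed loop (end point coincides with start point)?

Start point (G0): (-9.72, 9.38). End point (last G1): the path does not return to the start — open.

no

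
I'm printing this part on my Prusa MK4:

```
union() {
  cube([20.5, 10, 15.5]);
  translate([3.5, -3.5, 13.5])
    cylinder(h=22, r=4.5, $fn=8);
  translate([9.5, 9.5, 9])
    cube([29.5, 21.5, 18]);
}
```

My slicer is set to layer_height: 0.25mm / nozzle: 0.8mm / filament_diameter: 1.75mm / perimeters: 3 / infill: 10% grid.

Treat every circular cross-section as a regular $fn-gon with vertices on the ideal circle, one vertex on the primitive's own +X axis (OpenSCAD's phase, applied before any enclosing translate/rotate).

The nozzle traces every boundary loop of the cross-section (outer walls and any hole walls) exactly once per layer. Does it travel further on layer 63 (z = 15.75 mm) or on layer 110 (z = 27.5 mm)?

Layer 63 (z = 15.75): the cube is absent (z outside [0, 15.5]); the cylinder at (3.5, -3.5): section is a regular 8-gon, circumradius r=4.5 (perimeter = 2·8·4.500·sin(180°/8) = 27.55 mm); the cube at (9.5, 9.5) is present — its section is the full 29.5×21.5 rectangle (perimeter 102.00 mm); Taking the union: the 2 present regions are separate (no shared area or edge), so areas and boundary lengths simply add and each stays a separate island — boundary = 129.55 mm. So its perimeter = 129.55 mm. Layer 110 (z = 27.5): the cube is absent (z outside [0, 15.5]); the cylinder at (3.5, -3.5): section is a regular 8-gon, circumradius r=4.5 (perimeter = 2·8·4.500·sin(180°/8) = 27.55 mm); the cube at (9.5, 9.5) does not reach this height (z outside [9, 27]); Merging all regions: only the r=4.5 cylinder at (3.5, -3.5) is present, so the union is just that shape — boundary = 27.55 mm. So its perimeter = 27.55 mm. Layer 63 is larger (129.55 vs 27.55 mm).

layer 63 (z = 15.75 mm)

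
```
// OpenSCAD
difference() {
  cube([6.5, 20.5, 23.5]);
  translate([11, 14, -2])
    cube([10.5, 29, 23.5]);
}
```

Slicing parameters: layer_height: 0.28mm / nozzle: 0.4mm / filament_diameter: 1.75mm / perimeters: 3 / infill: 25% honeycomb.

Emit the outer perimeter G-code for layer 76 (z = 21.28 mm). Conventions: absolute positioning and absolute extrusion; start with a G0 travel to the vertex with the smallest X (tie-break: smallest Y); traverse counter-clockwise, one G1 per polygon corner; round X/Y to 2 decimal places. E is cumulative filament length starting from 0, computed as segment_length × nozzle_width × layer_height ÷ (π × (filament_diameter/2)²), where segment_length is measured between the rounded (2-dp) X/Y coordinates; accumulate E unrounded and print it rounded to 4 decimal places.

At z = 21.28 mm: the cube (footprint 6.5×20.5) is included at this height; the cube at (11, 14) (footprint 10.5×29) is included at this height; After the difference (first − rest): starting from the 6.5×20.5 cube, the 10.5×29 cube at (11, 14) misses the remaining region (no effect) — 1 connected region. The outline is a single polygon with 4 vertices. Extrusion per mm of travel: 0.4 × 0.28 / (π × 0.875²) = 0.046564. Accumulating E over each segment gives final E = 2.5145.

G0 X0.00 Y0.00 Z21.28
G1 X6.50 Y0.00 E0.3027
G1 X6.50 Y20.50 E1.2572
G1 X0.00 Y20.50 E1.5599
G1 X0.00 Y0.00 E2.5145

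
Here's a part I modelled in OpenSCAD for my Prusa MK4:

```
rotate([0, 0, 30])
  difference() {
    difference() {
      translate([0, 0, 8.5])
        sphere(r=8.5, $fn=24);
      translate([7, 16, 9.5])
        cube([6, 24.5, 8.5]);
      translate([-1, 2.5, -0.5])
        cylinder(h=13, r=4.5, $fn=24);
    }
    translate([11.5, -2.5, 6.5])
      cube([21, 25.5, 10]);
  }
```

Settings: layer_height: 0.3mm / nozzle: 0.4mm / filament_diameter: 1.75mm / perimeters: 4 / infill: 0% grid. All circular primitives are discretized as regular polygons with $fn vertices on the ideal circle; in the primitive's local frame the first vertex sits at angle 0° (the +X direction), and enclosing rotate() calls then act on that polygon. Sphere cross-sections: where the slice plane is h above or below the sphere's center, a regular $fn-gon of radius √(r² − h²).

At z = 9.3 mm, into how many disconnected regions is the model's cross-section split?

1

At z = 9.3 mm: the r=8.5 sphere slices to a regular 24-gon of circumradius 8.462 (√(r²−h²) with h=0.8 from center); the cube at (7, 16) is not intersected at this z (z outside [9.5, 18]); the cylinder at (-1, 2.5): section is a regular 24-gon, circumradius r=4.5; Subtracting the remaining from the first: starting from the r=8.5 sphere, the r=4.5 cylinder at (-1, 2.5) lies wholly inside it (removes its full 62.89 mm² and its 28.19 mm outline becomes a hole wall) — 1 connected region with 1 hole; the 21×25.5 cube at (11.5, -2.5) contributes its full rectangle; Taking the first minus the rest: starting from the result so far, the 21×25.5 cube at (11.5, -2.5) misses the remaining region (no effect) — 1 connected region with 1 hole; (rotated 30° about Z; rotation is an isometry so areas/perimeters/island counts are preserved). The result has 1 disconnected region.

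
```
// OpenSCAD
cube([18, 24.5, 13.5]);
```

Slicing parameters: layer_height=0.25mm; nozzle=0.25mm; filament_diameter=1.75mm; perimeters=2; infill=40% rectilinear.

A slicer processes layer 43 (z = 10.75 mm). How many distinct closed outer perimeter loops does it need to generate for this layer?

At z = 10.75 mm: the cube (footprint 18×24.5) is included at this height. The result has 1 disconnected region.

1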